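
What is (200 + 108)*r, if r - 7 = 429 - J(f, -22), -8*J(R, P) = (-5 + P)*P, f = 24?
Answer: 157157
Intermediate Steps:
J(R, P) = -P*(-5 + P)/8 (J(R, P) = -(-5 + P)*P/8 = -P*(-5 + P)/8)
r = 2041/4 (r = 7 + (429 - (-22)*(5 - 1*(-22))/8) = 7 + (429 - (-22)*(5 + 22)/8) = 7 + (429 - (-22)*27/8) = 7 + (429 - 1*(-297/4)) = 7 + (429 + 297/4) = 7 + 2013/4 = 2041/4 ≈ 510.25)
(200 + 108)*r = (200 + 108)*(2041/4) = 308*(2041/4) = 157157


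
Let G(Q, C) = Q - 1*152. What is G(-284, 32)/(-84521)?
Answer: 436/84521 ≈ 0.0051585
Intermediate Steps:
G(Q, C) = -152 + Q (G(Q, C) = Q - 152 = -152 + Q)
G(-284, 32)/(-84521) = (-152 - 284)/(-84521) = -436*(-1/84521) = 436/84521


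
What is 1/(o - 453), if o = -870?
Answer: -1/1323 ≈ -0.00075586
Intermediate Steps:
1/(o - 453) = 1/(-870 - 453) = 1/(-1323) = -1/1323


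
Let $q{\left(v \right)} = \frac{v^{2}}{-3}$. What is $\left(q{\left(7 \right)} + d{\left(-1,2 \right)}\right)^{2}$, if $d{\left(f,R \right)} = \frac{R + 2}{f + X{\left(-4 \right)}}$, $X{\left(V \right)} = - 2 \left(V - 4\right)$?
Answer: $\frac{58081}{225} \approx 258.14$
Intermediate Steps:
$X{\left(V \right)} = 8 - 2 V$ ($X{\left(V \right)} = - 2 \left(-4 + V\right) = 8 - 2 V$)
$q{\left(v \right)} = - \frac{v^{2}}{3}$ ($q{\left(v \right)} = v^{2} \left(- \frac{1}{3}\right) = - \frac{v^{2}}{3}$)
$d{\left(f,R \right)} = \frac{2 + R}{16 + f}$ ($d{\left(f,R \right)} = \frac{R + 2}{f + \left(8 - -8\right)} = \frac{2 + R}{f + \left(8 + 8\right)} = \frac{2 + R}{f + 16} = \frac{2 + R}{16 + f}$)
$\left(q{\left(7 \right)} + d{\left(-1,2 \right)}\right)^{2} = \left(- \frac{7^{2}}{3} + \frac{2 + 2}{16 - 1}\right)^{2} = \left(\left(- \frac{1}{3}\right) 49 + \frac{1}{15} \cdot 4\right)^{2} = \left(- \frac{49}{3} + \frac{1}{15} \cdot 4\right)^{2} = \left(- \frac{49}{3} + \frac{4}{15}\right)^{2} = \left(- \frac{241}{15}\right)^{2} = \frac{58081}{225}$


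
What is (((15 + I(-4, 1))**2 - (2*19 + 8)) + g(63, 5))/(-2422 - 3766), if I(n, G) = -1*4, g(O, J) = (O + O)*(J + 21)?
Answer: -3351/6188 ≈ -0.54153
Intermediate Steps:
g(O, J) = 2*O*(21 + J) (g(O, J) = (2*O)*(21 + J) = 2*O*(21 + J))
I(n, G) = -4
(((15 + I(-4, 1))**2 - (2*19 + 8)) + g(63, 5))/(-2422 - 3766) = (((15 - 4)**2 - (2*19 + 8)) + 2*63*(21 + 5))/(-2422 - 3766) = ((11**2 - (38 + 8)) + 2*63*26)/(-6188) = ((121 - 1*46) + 3276)*(-1/6188) = ((121 - 46) + 3276)*(-1/6188) = (75 + 3276)*(-1/6188) = 3351*(-1/6188) = -3351/6188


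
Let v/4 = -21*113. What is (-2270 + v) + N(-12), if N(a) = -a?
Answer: -11750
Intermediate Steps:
v = -9492 (v = 4*(-21*113) = 4*(-2373) = -9492)
(-2270 + v) + N(-12) = (-2270 - 9492) - 1*(-12) = -11762 + 12 = -11750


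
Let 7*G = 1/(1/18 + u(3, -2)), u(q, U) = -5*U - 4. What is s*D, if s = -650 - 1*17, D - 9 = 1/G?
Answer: -616975/18 ≈ -34276.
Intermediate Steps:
u(q, U) = -4 - 5*U
G = 18/763 (G = 1/(7*(1/18 + (-4 - 5*(-2)))) = 1/(7*(1/18 + (-4 + 10))) = 1/(7*(1/18 + 6)) = 1/(7*(109/18)) = (1/7)*(18/109) = 18/763 ≈ 0.023591)
D = 925/18 (D = 9 + 1/(18/763) = 9 + 763/18 = 925/18 ≈ 51.389)
s = -667 (s = -650 - 17 = -667)
s*D = -667*925/18 = -616975/18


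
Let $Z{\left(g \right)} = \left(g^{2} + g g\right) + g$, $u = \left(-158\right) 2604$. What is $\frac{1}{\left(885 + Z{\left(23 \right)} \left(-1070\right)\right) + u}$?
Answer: $- \frac{1}{1567217} \approx -6.3807 \cdot 10^{-7}$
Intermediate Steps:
$u = -411432$
$Z{\left(g \right)} = g + 2 g^{2}$ ($Z{\left(g \right)} = \left(g^{2} + g^{2}\right) + g = 2 g^{2} + g = g + 2 g^{2}$)
$\frac{1}{\left(885 + Z{\left(23 \right)} \left(-1070\right)\right) + u} = \frac{1}{\left(885 + 23 \left(1 + 2 \cdot 23\right) \left(-1070\right)\right) - 411432} = \frac{1}{\left(885 + 23 \left(1 + 46\right) \left(-1070\right)\right) - 411432} = \frac{1}{\left(885 + 23 \cdot 47 \left(-1070\right)\right) - 411432} = \frac{1}{\left(885 + 1081 \left(-1070\right)\right) - 411432} = \frac{1}{\left(885 - 1156670\right) - 411432} = \frac{1}{-1155785 - 411432} = \frac{1}{-1567217} = - \frac{1}{1567217}$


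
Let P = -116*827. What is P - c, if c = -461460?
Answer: 365528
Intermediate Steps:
P = -95932
P - c = -95932 - 1*(-461460) = -95932 + 461460 = 365528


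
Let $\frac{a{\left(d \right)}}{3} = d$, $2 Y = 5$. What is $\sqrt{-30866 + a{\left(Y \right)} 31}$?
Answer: $\frac{i \sqrt{122534}}{2} \approx 175.02 i$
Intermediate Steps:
$Y = \frac{5}{2}$ ($Y = \frac{1}{2} \cdot 5 = \frac{5}{2} \approx 2.5$)
$a{\left(d \right)} = 3 d$
$\sqrt{-30866 + a{\left(Y \right)} 31} = \sqrt{-30866 + 3 \cdot \frac{5}{2} \cdot 31} = \sqrt{-30866 + \frac{15}{2} \cdot 31} = \sqrt{-30866 + \frac{465}{2}} = \sqrt{- \frac{61267}{2}} = \frac{i \sqrt{122534}}{2}$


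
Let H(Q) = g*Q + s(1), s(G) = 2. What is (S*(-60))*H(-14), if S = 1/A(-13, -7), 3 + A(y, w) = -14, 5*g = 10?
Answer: -1560/17 ≈ -91.765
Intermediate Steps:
g = 2 (g = (⅕)*10 = 2)
A(y, w) = -17 (A(y, w) = -3 - 14 = -17)
H(Q) = 2 + 2*Q (H(Q) = 2*Q + 2 = 2 + 2*Q)
S = -1/17 (S = 1/(-17) = -1/17 ≈ -0.058824)
(S*(-60))*H(-14) = (-1/17*(-60))*(2 + 2*(-14)) = 60*(2 - 28)/17 = (60/17)*(-26) = -1560/17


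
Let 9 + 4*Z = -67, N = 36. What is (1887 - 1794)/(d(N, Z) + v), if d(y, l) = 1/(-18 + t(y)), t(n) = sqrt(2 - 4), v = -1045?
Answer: -10561328/118679257 + 31*I*sqrt(2)/118679257 ≈ -0.088991 + 3.694e-7*I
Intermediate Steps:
Z = -19 (Z = -9/4 + (1/4)*(-67) = -9/4 - 67/4 = -19)
t(n) = I*sqrt(2) (t(n) = sqrt(-2) = I*sqrt(2))
d(y, l) = 1/(-18 + I*sqrt(2))
(1887 - 1794)/(d(N, Z) + v) = (1887 - 1794)/((-9/163 - I*sqrt(2)/326) - 1045) = 93/(-170344/163 - I*sqrt(2)/326)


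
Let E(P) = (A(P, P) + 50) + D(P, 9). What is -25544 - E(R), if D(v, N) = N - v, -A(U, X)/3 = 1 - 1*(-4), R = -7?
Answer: -25595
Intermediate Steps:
A(U, X) = -15 (A(U, X) = -3*(1 - 1*(-4)) = -3*(1 + 4) = -3*5 = -15)
E(P) = 44 - P (E(P) = (-15 + 50) + (9 - P) = 35 + (9 - P) = 44 - P)
-25544 - E(R) = -25544 - (44 - 1*(-7)) = -25544 - (44 + 7) = -25544 - 1*51 = -25544 - 51 = -25595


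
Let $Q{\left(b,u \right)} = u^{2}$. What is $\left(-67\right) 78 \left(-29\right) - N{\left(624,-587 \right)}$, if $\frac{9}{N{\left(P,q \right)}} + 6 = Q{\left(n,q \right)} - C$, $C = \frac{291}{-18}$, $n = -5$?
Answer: $\frac{313334106096}{2067475} \approx 1.5155 \cdot 10^{5}$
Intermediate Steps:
$C = - \frac{97}{6}$ ($C = 291 \left(- \frac{1}{18}\right) = - \frac{97}{6} \approx -16.167$)
$N{\left(P,q \right)} = \frac{9}{\frac{61}{6} + q^{2}}$ ($N{\left(P,q \right)} = \frac{9}{-6 + \left(q^{2} - - \frac{97}{6}\right)} = \frac{9}{-6 + \left(q^{2} + \frac{97}{6}\right)} = \frac{9}{-6 + \left(\frac{97}{6} + q^{2}\right)} = \frac{9}{\frac{61}{6} + q^{2}}$)
$\left(-67\right) 78 \left(-29\right) - N{\left(624,-587 \right)} = \left(-67\right) 78 \left(-29\right) - \frac{54}{61 + 6 \left(-587\right)^{2}} = \left(-5226\right) \left(-29\right) - \frac{54}{61 + 6 \cdot 344569} = 151554 - \frac{54}{61 + 2067414} = 151554 - \frac{54}{2067475} = \frac{313334106096}{2067475}$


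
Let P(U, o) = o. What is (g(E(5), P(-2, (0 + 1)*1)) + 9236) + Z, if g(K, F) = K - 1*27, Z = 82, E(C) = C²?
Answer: 9316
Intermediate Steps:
g(K, F) = -27 + K (g(K, F) = K - 27 = -27 + K)
(g(E(5), P(-2, (0 + 1)*1)) + 9236) + Z = ((-27 + 5²) + 9236) + 82 = ((-27 + 25) + 9236) + 82 = (-2 + 9236) + 82 = 9234 + 82 = 9316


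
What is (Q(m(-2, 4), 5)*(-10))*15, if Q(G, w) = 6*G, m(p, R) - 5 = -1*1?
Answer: -3600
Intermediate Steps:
m(p, R) = 4 (m(p, R) = 5 - 1*1 = 5 - 1 = 4)
(Q(m(-2, 4), 5)*(-10))*15 = ((6*4)*(-10))*15 = (24*(-10))*15 = -240*15 = -3600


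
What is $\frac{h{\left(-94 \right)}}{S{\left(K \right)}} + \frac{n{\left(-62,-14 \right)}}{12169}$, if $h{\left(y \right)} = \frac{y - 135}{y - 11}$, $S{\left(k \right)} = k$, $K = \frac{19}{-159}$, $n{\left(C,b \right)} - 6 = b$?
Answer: $- \frac{147700473}{8092385} \approx -18.252$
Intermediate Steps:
$n{\left(C,b \right)} = 6 + b$
$K = - \frac{19}{159}$ ($K = 19 \left(- \frac{1}{159}\right) = - \frac{19}{159} \approx -0.1195$)
$h{\left(y \right)} = \frac{-135 + y}{-11 + y}$
$\frac{h{\left(-94 \right)}}{S{\left(K \right)}} + \frac{n{\left(-62,-14 \right)}}{12169} = \frac{\frac{1}{-11 - 94} \left(-135 - 94\right)}{- \frac{19}{159}} + \frac{6 - 14}{12169} = \frac{1}{-105} \left(-229\right) \left(- \frac{159}{19}\right) - \frac{8}{12169} = \left(- \frac{1}{105}\right) \left(-229\right) \left(- \frac{159}{19}\right) - \frac{8}{12169} = \frac{229}{105} \left(- \frac{159}{19}\right) - \frac{8}{12169} = - \frac{12137}{665} - \frac{8}{12169} = - \frac{147700473}{8092385}$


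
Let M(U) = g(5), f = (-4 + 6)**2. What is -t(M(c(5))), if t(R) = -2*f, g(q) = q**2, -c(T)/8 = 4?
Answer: 8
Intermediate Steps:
c(T) = -32 (c(T) = -8*4 = -32)
f = 4 (f = 2**2 = 4)
M(U) = 25 (M(U) = 5**2 = 25)
t(R) = -8 (t(R) = -2*4 = -8)
-t(M(c(5))) = -1*(-8) = 8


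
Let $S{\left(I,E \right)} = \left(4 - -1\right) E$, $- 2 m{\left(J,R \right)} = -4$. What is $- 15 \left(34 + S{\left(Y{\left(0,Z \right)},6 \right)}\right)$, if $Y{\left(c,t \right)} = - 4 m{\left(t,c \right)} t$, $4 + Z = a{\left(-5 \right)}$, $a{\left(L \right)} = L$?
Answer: $-960$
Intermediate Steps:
$Z = -9$ ($Z = -4 - 5 = -9$)
$m{\left(J,R \right)} = 2$ ($m{\left(J,R \right)} = \left(- \frac{1}{2}\right) \left(-4\right) = 2$)
$Y{\left(c,t \right)} = - 8 t$ ($Y{\left(c,t \right)} = \left(-4\right) 2 t = - 8 t$)
$S{\left(I,E \right)} = 5 E$ ($S{\left(I,E \right)} = \left(4 + 1\right) E = 5 E$)
$- 15 \left(34 + S{\left(Y{\left(0,Z \right)},6 \right)}\right) = - 15 \left(34 + 5 \cdot 6\right) = - 15 \left(34 + 30\right) = \left(-15\right) 64 = -960$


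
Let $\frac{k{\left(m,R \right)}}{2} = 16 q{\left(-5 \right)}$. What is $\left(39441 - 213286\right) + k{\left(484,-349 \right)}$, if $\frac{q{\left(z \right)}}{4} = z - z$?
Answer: $-173845$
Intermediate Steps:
$q{\left(z \right)} = 0$ ($q{\left(z \right)} = 4 \left(z - z\right) = 4 \cdot 0 = 0$)
$k{\left(m,R \right)} = 0$ ($k{\left(m,R \right)} = 2 \cdot 16 \cdot 0 = 2 \cdot 0 = 0$)
$\left(39441 - 213286\right) + k{\left(484,-349 \right)} = \left(39441 - 213286\right) + 0 = -173845 + 0 = -173845$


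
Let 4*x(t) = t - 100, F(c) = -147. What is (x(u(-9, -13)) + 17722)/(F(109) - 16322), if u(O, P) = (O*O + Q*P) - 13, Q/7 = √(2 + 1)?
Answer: -17714/16469 + 91*√3/65876 ≈ -1.0732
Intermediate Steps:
Q = 7*√3 (Q = 7*√(2 + 1) = 7*√3 ≈ 12.124)
u(O, P) = -13 + O² + 7*P*√3 (u(O, P) = (O*O + (7*√3)*P) - 13 = (O² + 7*P*√3) - 13 = -13 + O² + 7*P*√3)
x(t) = -25 + t/4 (x(t) = (t - 100)/4 = (-100 + t)/4 = -25 + t/4)
(x(u(-9, -13)) + 17722)/(F(109) - 16322) = ((-25 + (-13 + (-9)² + 7*(-13)*√3)/4) + 17722)/(-147 - 16322) = ((-25 + (-13 + 81 - 91*√3)/4) + 17722)/(-16469) = ((-25 + (68 - 91*√3)/4) + 17722)*(-1/16469) = ((-25 + (17 - 91*√3/4)) + 17722)*(-1/16469) = ((-8 - 91*√3/4) + 17722)*(-1/16469) = (17714 - 91*√3/4)*(-1/16469) = -17714/16469 + 91*√3/65876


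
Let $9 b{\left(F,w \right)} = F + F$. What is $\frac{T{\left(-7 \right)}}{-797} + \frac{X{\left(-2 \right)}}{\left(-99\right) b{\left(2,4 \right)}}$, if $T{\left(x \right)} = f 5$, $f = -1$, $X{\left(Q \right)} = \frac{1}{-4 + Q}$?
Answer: $\frac{2117}{210408} \approx 0.010061$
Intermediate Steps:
$b{\left(F,w \right)} = \frac{2 F}{9}$ ($b{\left(F,w \right)} = \frac{F + F}{9} = \frac{2 F}{9}$)
$T{\left(x \right)} = -5$ ($T{\left(x \right)} = \left(-1\right) 5 = -5$)
$\frac{T{\left(-7 \right)}}{-797} + \frac{X{\left(-2 \right)}}{\left(-99\right) b{\left(2,4 \right)}} = - \frac{5}{-797} + \frac{1}{\left(-4 - 2\right) \left(- 99 \cdot \frac{2}{9} \cdot 2\right)} = \left(-5\right) \left(- \frac{1}{797}\right) + \frac{1}{\left(-6\right) \left(\left(-99\right) \frac{4}{9}\right)} = \frac{5}{797} - \frac{1}{6 \left(-44\right)} = \frac{5}{797} - - \frac{1}{264} = \frac{5}{797} + \frac{1}{264} = \frac{2117}{210408}$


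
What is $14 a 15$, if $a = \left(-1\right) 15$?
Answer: $-3150$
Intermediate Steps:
$a = -15$
$14 a 15 = 14 \left(-15\right) 15 = \left(-210\right) 15 = -3150$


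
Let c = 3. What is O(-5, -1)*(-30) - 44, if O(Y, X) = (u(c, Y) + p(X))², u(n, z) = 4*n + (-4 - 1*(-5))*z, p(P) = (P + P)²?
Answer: -3674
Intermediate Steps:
p(P) = 4*P² (p(P) = (2*P)² = 4*P²)
u(n, z) = z + 4*n (u(n, z) = 4*n + (-4 + 5)*z = 4*n + 1*z = 4*n + z = z + 4*n)
O(Y, X) = (12 + Y + 4*X²)² (O(Y, X) = ((Y + 4*3) + 4*X²)² = ((Y + 12) + 4*X²)² = ((12 + Y) + 4*X²)² = (12 + Y + 4*X²)²)
O(-5, -1)*(-30) - 44 = (12 - 5 + 4*(-1)²)²*(-30) - 44 = (12 - 5 + 4*1)²*(-30) - 44 = (12 - 5 + 4)²*(-30) - 44 = 11²*(-30) - 44 = 121*(-30) - 44 = -3630 - 44 = -3674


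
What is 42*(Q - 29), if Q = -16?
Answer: -1890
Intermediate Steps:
42*(Q - 29) = 42*(-16 - 29) = 42*(-45) = -1890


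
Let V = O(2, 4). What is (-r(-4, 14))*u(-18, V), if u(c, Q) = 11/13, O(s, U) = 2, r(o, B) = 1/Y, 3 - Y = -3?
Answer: -11/78 ≈ -0.14103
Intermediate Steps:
Y = 6 (Y = 3 - 1*(-3) = 3 + 3 = 6)
r(o, B) = ⅙ (r(o, B) = 1/6 = ⅙)
V = 2
u(c, Q) = 11/13 (u(c, Q) = 11*(1/13) = 11/13)
(-r(-4, 14))*u(-18, V) = -1*⅙*(11/13) = -⅙*11/13 = -11/78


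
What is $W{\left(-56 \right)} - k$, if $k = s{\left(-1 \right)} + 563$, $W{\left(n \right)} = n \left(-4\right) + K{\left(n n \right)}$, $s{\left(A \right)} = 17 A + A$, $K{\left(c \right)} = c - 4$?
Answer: $2811$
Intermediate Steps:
$K{\left(c \right)} = -4 + c$
$s{\left(A \right)} = 18 A$
$W{\left(n \right)} = -4 + n^{2} - 4 n$ ($W{\left(n \right)} = n \left(-4\right) + \left(-4 + n n\right) = - 4 n + \left(-4 + n^{2}\right) = -4 + n^{2} - 4 n$)
$k = 545$ ($k = 18 \left(-1\right) + 563 = -18 + 563 = 545$)
$W{\left(-56 \right)} - k = \left(-4 + \left(-56\right)^{2} - -224\right) - 545 = \left(-4 + 3136 + 224\right) - 545 = 3356 - 545 = 2811$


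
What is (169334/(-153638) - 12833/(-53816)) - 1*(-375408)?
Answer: 1551967377630987/4134091304 ≈ 3.7541e+5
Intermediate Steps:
(169334/(-153638) - 12833/(-53816)) - 1*(-375408) = (169334*(-1/153638) - 12833*(-1/53816)) + 375408 = (-84667/76819 + 12833/53816) + 375408 = -3570621045/4134091304 + 375408 = 1551967377630987/4134091304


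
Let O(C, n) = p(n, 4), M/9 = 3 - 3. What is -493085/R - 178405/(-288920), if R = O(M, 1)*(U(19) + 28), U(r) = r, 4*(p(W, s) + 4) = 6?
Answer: 367698273/87608 ≈ 4197.1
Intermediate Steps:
M = 0 (M = 9*(3 - 3) = 9*0 = 0)
p(W, s) = -5/2 (p(W, s) = -4 + (1/4)*6 = -4 + 3/2 = -5/2)
O(C, n) = -5/2
R = -235/2 (R = -5*(19 + 28)/2 = -5/2*47 = -235/2 ≈ -117.50)
-493085/R - 178405/(-288920) = -493085/(-235/2) - 178405/(-288920) = -493085*(-2/235) - 178405*(-1/288920) = 197234/47 + 1151/1864 = 367698273/87608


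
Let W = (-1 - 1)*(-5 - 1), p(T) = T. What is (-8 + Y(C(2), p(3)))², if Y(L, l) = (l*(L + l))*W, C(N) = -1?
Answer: 4096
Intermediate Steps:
W = 12 (W = -2*(-6) = 12)
Y(L, l) = 12*l*(L + l) (Y(L, l) = (l*(L + l))*12 = 12*l*(L + l))
(-8 + Y(C(2), p(3)))² = (-8 + 12*3*(-1 + 3))² = (-8 + 12*3*2)² = (-8 + 72)² = 64² = 4096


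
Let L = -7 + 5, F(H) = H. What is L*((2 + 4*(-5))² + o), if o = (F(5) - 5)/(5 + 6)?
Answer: -648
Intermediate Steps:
L = -2
o = 0 (o = (5 - 5)/(5 + 6) = 0/11 = 0*(1/11) = 0)
L*((2 + 4*(-5))² + o) = -2*((2 + 4*(-5))² + 0) = -2*((2 - 20)² + 0) = -2*((-18)² + 0) = -2*(324 + 0) = -2*324 = -648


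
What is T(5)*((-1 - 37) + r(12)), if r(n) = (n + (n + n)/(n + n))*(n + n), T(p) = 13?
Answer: 3562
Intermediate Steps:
r(n) = 2*n*(1 + n) (r(n) = (n + (2*n)/((2*n)))*(2*n) = (n + (2*n)*(1/(2*n)))*(2*n) = (n + 1)*(2*n) = (1 + n)*(2*n) = 2*n*(1 + n))
T(5)*((-1 - 37) + r(12)) = 13*((-1 - 37) + 2*12*(1 + 12)) = 13*(-38 + 2*12*13) = 13*(-38 + 312) = 13*274 = 3562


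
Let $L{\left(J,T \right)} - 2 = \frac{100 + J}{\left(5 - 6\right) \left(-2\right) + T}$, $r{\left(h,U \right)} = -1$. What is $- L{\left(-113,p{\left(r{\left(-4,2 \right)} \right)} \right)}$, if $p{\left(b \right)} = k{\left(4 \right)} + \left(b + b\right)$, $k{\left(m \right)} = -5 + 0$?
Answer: $- \frac{23}{5} \approx -4.6$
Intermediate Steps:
$k{\left(m \right)} = -5$
$p{\left(b \right)} = -5 + 2 b$ ($p{\left(b \right)} = -5 + \left(b + b\right) = -5 + 2 b$)
$L{\left(J,T \right)} = 2 + \frac{100 + J}{2 + T}$ ($L{\left(J,T \right)} = 2 + \frac{100 + J}{\left(5 - 6\right) \left(-2\right) + T} = 2 + \frac{100 + J}{\left(-1\right) \left(-2\right) + T} = 2 + \frac{100 + J}{2 + T}$)
$- L{\left(-113,p{\left(r{\left(-4,2 \right)} \right)} \right)} = - \frac{104 - 113 + 2 \left(-5 + 2 \left(-1\right)\right)}{2 + \left(-5 + 2 \left(-1\right)\right)} = - \frac{104 - 113 + 2 \left(-5 - 2\right)}{2 - 7} = - \frac{104 - 113 + 2 \left(-7\right)}{2 - 7} = - \frac{104 - 113 - 14}{-5} = - \frac{\left(-1\right) \left(-23\right)}{5} = \left(-1\right) \frac{23}{5} = - \frac{23}{5}$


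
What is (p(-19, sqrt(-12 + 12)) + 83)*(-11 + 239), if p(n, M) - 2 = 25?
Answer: 25080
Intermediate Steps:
p(n, M) = 27 (p(n, M) = 2 + 25 = 27)
(p(-19, sqrt(-12 + 12)) + 83)*(-11 + 239) = (27 + 83)*(-11 + 239) = 110*228 = 25080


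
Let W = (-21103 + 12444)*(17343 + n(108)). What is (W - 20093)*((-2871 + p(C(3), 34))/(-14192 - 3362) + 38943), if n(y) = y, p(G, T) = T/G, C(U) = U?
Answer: -154968838262131595/26331 ≈ -5.8854e+12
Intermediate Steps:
W = -151108209 (W = (-21103 + 12444)*(17343 + 108) = -8659*17451 = -151108209)
(W - 20093)*((-2871 + p(C(3), 34))/(-14192 - 3362) + 38943) = (-151108209 - 20093)*((-2871 + 34/3)/(-14192 - 3362) + 38943) = -151128302*((-2871 + 34*(⅓))/(-17554) + 38943) = -151128302*((-2871 + 34/3)*(-1/17554) + 38943) = -151128302*(-8579/3*(-1/17554) + 38943) = -151128302*(8579/52662 + 38943) = -151128302*2050824845/52662 = -154968838262131595/26331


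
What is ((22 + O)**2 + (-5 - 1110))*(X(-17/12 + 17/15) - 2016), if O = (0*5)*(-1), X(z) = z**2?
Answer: 4579363241/3600 ≈ 1.2720e+6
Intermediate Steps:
O = 0 (O = 0*(-1) = 0)
((22 + O)**2 + (-5 - 1110))*(X(-17/12 + 17/15) - 2016) = ((22 + 0)**2 + (-5 - 1110))*((-17/12 + 17/15)**2 - 2016) = (22**2 - 1115)*((-17*1/12 + 17*(1/15))**2 - 2016) = (484 - 1115)*((-17/12 + 17/15)**2 - 2016) = -631*((-17/60)**2 - 2016) = -631*(289/3600 - 2016) = -631*(-7257311/3600) = 4579363241/3600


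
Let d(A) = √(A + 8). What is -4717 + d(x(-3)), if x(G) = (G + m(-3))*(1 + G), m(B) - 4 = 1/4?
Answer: -4717 + √22/2 ≈ -4714.7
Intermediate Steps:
m(B) = 17/4 (m(B) = 4 + 1/4 = 4 + ¼ = 17/4)
x(G) = (1 + G)*(17/4 + G) (x(G) = (G + 17/4)*(1 + G) = (17/4 + G)*(1 + G) = (1 + G)*(17/4 + G))
d(A) = √(8 + A)
-4717 + d(x(-3)) = -4717 + √(8 + (17/4 + (-3)² + (21/4)*(-3))) = -4717 + √(8 + (17/4 + 9 - 63/4)) = -4717 + √(8 - 5/2) = -4717 + √(11/2) = -4717 + √22/2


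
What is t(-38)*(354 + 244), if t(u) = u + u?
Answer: -45448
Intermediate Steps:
t(u) = 2*u
t(-38)*(354 + 244) = (2*(-38))*(354 + 244) = -76*598 = -45448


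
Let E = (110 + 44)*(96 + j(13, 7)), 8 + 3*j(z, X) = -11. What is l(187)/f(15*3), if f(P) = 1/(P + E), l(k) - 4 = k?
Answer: 7938151/3 ≈ 2.6461e+6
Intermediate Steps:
j(z, X) = -19/3 (j(z, X) = -8/3 + (⅓)*(-11) = -8/3 - 11/3 = -19/3)
l(k) = 4 + k
E = 41426/3 (E = (110 + 44)*(96 - 19/3) = 154*(269/3) = 41426/3 ≈ 13809.)
f(P) = 1/(41426/3 + P) (f(P) = 1/(P + 41426/3) = 1/(41426/3 + P))
l(187)/f(15*3) = (4 + 187)/((3/(41426 + 3*(15*3)))) = 191/((3/(41426 + 3*45))) = 191/((3/(41426 + 135))) = 191/((3/41561)) = 191/((3*(1/41561))) = 191/(3/41561) = 191*(41561/3) = 7938151/3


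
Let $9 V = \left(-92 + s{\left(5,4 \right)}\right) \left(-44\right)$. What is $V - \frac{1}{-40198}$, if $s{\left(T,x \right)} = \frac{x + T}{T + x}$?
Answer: $\frac{160952801}{361782} \approx 444.89$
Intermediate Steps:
$s{\left(T,x \right)} = 1$ ($s{\left(T,x \right)} = \frac{T + x}{T + x} = 1$)
$V = \frac{4004}{9}$ ($V = \frac{\left(-92 + 1\right) \left(-44\right)}{9} = \frac{\left(-91\right) \left(-44\right)}{9} = \frac{1}{9} \cdot 4004 = \frac{4004}{9} \approx 444.89$)
$V - \frac{1}{-40198} = \frac{4004}{9} - \frac{1}{-40198} = \frac{4004}{9} - - \frac{1}{40198} = \frac{4004}{9} + \frac{1}{40198} = \frac{160952801}{361782}$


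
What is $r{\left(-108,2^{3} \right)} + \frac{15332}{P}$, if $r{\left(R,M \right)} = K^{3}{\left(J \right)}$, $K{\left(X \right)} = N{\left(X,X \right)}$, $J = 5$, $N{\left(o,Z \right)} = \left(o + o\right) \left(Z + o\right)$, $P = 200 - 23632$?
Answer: $\frac{5857996167}{5858} \approx 1.0 \cdot 10^{6}$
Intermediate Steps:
$P = -23432$
$N{\left(o,Z \right)} = 2 o \left(Z + o\right)$
$K{\left(X \right)} = 4 X^{2}$ ($K{\left(X \right)} = 2 X \left(X + X\right) = 2 X 2 X = 4 X^{2}$)
$r{\left(R,M \right)} = 1000000$ ($r{\left(R,M \right)} = \left(4 \cdot 5^{2}\right)^{3} = \left(4 \cdot 25\right)^{3} = 100^{3} = 1000000$)
$r{\left(-108,2^{3} \right)} + \frac{15332}{P} = 1000000 + \frac{15332}{-23432} = 1000000 + 15332 \left(- \frac{1}{23432}\right) = 1000000 - \frac{3833}{5858} = \frac{5857996167}{5858}$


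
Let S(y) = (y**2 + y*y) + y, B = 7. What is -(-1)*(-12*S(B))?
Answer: -1260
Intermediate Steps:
S(y) = y + 2*y**2 (S(y) = (y**2 + y**2) + y = 2*y**2 + y = y + 2*y**2)
-(-1)*(-12*S(B)) = -(-1)*(-84*(1 + 2*7)) = -(-1)*(-84*(1 + 14)) = -(-1)*(-84*15) = -(-1)*(-12*105) = -(-1)*(-1260) = -1*1260 = -1260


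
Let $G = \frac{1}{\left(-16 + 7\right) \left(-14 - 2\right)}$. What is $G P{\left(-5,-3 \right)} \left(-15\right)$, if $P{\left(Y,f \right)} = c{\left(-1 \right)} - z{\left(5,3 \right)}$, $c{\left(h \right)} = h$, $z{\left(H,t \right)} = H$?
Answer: $\frac{5}{8} \approx 0.625$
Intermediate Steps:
$G = \frac{1}{144}$ ($G = \frac{1}{\left(-9\right) \left(-16\right)} = \frac{1}{144} \approx 0.0069444$)
$P{\left(Y,f \right)} = -6$ ($P{\left(Y,f \right)} = -1 - 5 = -6$)
$G P{\left(-5,-3 \right)} \left(-15\right) = \frac{1}{144} \left(-6\right) \left(-15\right) = \left(- \frac{1}{24}\right) \left(-15\right) = \frac{5}{8}$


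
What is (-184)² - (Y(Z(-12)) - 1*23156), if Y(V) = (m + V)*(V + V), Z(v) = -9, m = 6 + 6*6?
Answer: 57606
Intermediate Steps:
m = 42 (m = 6 + 36 = 42)
Y(V) = 2*V*(42 + V) (Y(V) = (42 + V)*(V + V) = (42 + V)*(2*V) = 2*V*(42 + V))
(-184)² - (Y(Z(-12)) - 1*23156) = (-184)² - (2*(-9)*(42 - 9) - 1*23156) = 33856 - (2*(-9)*33 - 23156) = 33856 - (-594 - 23156) = 33856 - 1*(-23750) = 33856 + 23750 = 57606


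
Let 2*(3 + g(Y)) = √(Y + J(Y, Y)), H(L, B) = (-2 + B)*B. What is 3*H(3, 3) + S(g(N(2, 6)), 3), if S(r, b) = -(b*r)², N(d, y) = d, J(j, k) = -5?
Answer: -261/4 + 27*I*√3 ≈ -65.25 + 46.765*I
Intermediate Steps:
H(L, B) = B*(-2 + B)
g(Y) = -3 + √(-5 + Y)/2 (g(Y) = -3 + √(Y - 5)/2 = -3 + √(-5 + Y)/2)
S(r, b) = -b²*r²
3*H(3, 3) + S(g(N(2, 6)), 3) = 3*(3*(-2 + 3)) - 1*3²*(-3 + √(-5 + 2)/2)² = 3*(3*1) - 1*9*(-3 + √(-3)/2)² = 3*3 - 1*9*(-3 + (I*√3)/2)² = 9 - 1*9*(-3 + I*√3/2)² = 9 - 9*(-3 + I*√3/2)²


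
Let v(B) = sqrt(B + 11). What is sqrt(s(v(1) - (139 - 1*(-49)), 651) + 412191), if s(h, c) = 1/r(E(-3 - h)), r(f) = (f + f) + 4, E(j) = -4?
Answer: sqrt(1648763)/2 ≈ 642.02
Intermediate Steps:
v(B) = sqrt(11 + B)
r(f) = 4 + 2*f (r(f) = 2*f + 4 = 4 + 2*f)
s(h, c) = -1/4 (s(h, c) = 1/(4 + 2*(-4)) = 1/(4 - 8) = 1/(-4) = -1/4)
sqrt(s(v(1) - (139 - 1*(-49)), 651) + 412191) = sqrt(-1/4 + 412191) = sqrt(1648763/4) = sqrt(1648763)/2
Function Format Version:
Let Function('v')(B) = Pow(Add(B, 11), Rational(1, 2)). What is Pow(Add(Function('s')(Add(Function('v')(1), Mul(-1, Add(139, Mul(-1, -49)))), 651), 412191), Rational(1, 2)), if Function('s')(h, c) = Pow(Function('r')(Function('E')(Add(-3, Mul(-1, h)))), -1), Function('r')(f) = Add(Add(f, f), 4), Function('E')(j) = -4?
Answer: Mul(Rational(1, 2), Pow(1648763, Rational(1, 2))) ≈ 642.02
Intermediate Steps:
Function('v')(B) = Pow(Add(11, B), Rational(1, 2))
Function('r')(f) = Add(4, Mul(2, f)) (Function('r')(f) = Add(Mul(2, f), 4) = Add(4, Mul(2, f)))
Function('s')(h, c) = Rational(-1, 4) (Function('s')(h, c) = Pow(Add(4, Mul(2, -4)), -1) = Pow(Add(4, -8), -1) = Pow(-4, -1) = Rational(-1, 4))
Pow(Add(Function('s')(Add(Function('v')(1), Mul(-1, Add(139, Mul(-1, -49)))), 651), 412191), Rational(1, 2)) = Pow(Add(Rational(-1, 4), 412191), Rational(1, 2)) = Pow(Rational(1648763, 4), Rational(1, 2)) = Mul(Rational(1, 2), Pow(1648763, Rational(1, 2)))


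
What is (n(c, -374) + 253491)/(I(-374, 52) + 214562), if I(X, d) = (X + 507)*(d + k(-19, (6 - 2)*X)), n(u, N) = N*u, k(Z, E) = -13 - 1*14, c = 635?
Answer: 16001/217887 ≈ 0.073437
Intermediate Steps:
k(Z, E) = -27 (k(Z, E) = -13 - 14 = -27)
I(X, d) = (-27 + d)*(507 + X) (I(X, d) = (X + 507)*(d - 27) = (507 + X)*(-27 + d) = (-27 + d)*(507 + X))
(n(c, -374) + 253491)/(I(-374, 52) + 214562) = (-374*635 + 253491)/((-13689 - 27*(-374) + 507*52 - 374*52) + 214562) = (-237490 + 253491)/((-13689 + 10098 + 26364 - 19448) + 214562) = 16001/(3325 + 214562) = 16001/217887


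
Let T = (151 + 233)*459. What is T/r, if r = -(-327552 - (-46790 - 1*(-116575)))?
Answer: 176256/397337 ≈ 0.44359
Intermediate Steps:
r = 397337 (r = -(-327552 - (-46790 + 116575)) = -(-327552 - 1*69785) = -(-327552 - 69785) = -1*(-397337) = 397337)
T = 176256 (T = 384*459 = 176256)
T/r = 176256/397337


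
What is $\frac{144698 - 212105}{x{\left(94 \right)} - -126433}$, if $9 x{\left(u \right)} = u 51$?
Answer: $- \frac{202221}{380897} \approx -0.53091$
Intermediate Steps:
$x{\left(u \right)} = \frac{17 u}{3}$ ($x{\left(u \right)} = \frac{u 51}{9} = \frac{51 u}{9} = \frac{17 u}{3}$)
$\frac{144698 - 212105}{x{\left(94 \right)} - -126433} = \frac{144698 - 212105}{\frac{17}{3} \cdot 94 - -126433} = - \frac{67407}{\frac{1598}{3} + \left(-34684 + 161117\right)} = - \frac{67407}{\frac{1598}{3} + 126433} = - \frac{67407}{\frac{380897}{3}} = \left(-67407\right) \frac{3}{380897} = - \frac{202221}{380897}$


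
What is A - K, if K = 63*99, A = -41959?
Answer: -48196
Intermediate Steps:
K = 6237
A - K = -41959 - 1*6237 = -41959 - 6237 = -48196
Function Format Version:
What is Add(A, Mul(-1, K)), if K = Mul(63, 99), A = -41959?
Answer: -48196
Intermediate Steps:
K = 6237
Add(A, Mul(-1, K)) = Add(-41959, Mul(-1, 6237)) = Add(-41959, -6237) = -48196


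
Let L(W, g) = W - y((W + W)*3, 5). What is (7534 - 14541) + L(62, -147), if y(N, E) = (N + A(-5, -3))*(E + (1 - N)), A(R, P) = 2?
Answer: 129939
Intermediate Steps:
y(N, E) = (2 + N)*(1 + E - N) (y(N, E) = (N + 2)*(E + (1 - N)) = (2 + N)*(1 + E - N))
L(W, g) = -12 - 23*W + 36*W² (L(W, g) = W - (2 - (W + W)*3 - ((W + W)*3)² + 2*5 + 5*((W + W)*3)) = W - (2 - 2*W*3 - ((2*W)*3)² + 10 + 5*((2*W)*3)) = W - (2 - 6*W - (6*W)² + 10 + 5*(6*W)) = W - (2 - 6*W - 36*W² + 10 + 30*W) = W - (12 - 36*W² + 24*W) = W + (-12 - 24*W + 36*W²) = -12 - 23*W + 36*W²)
(7534 - 14541) + L(62, -147) = (7534 - 14541) + (-12 - 23*62 + 36*62²) = -7007 + (-12 - 1426 + 36*3844) = -7007 + (-12 - 1426 + 138384) = -7007 + 136946 = 129939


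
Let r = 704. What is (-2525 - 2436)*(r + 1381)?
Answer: -10343685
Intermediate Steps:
(-2525 - 2436)*(r + 1381) = (-2525 - 2436)*(704 + 1381) = -4961*2085 = -10343685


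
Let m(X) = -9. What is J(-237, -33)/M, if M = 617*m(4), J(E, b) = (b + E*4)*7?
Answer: 763/617 ≈ 1.2366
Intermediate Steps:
J(E, b) = 7*b + 28*E (J(E, b) = (b + 4*E)*7 = 7*b + 28*E)
M = -5553 (M = 617*(-9) = -5553)
J(-237, -33)/M = (7*(-33) + 28*(-237))/(-5553) = (-231 - 6636)*(-1/5553) = -6867*(-1/5553) = 763/617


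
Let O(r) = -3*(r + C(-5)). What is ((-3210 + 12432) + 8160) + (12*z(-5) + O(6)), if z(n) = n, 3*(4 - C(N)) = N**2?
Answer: 17317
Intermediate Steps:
C(N) = 4 - N**2/3
O(r) = 13 - 3*r (O(r) = -3*(r + (4 - 1/3*(-5)**2)) = -3*(r + (4 - 1/3*25)) = -3*(r + (4 - 25/3)) = -3*(r - 13/3) = -3*(-13/3 + r) = 13 - 3*r)
((-3210 + 12432) + 8160) + (12*z(-5) + O(6)) = ((-3210 + 12432) + 8160) + (12*(-5) + (13 - 3*6)) = (9222 + 8160) + (-60 + (13 - 18)) = 17382 + (-60 - 5) = 17382 - 65 = 17317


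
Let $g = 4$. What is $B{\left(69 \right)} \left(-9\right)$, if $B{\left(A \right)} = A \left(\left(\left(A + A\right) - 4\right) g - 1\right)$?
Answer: $-332235$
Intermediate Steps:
$B{\left(A \right)} = A \left(-17 + 8 A\right)$ ($B{\left(A \right)} = A \left(\left(\left(A + A\right) - 4\right) 4 - 1\right) = A \left(\left(2 A - 4\right) 4 - 1\right) = A \left(\left(-4 + 2 A\right) 4 - 1\right) = A \left(\left(-16 + 8 A\right) - 1\right) = A \left(-17 + 8 A\right)$)
$B{\left(69 \right)} \left(-9\right) = 69 \left(-17 + 8 \cdot 69\right) \left(-9\right) = 69 \left(-17 + 552\right) \left(-9\right) = 69 \cdot 535 \left(-9\right) = 36915 \left(-9\right) = -332235$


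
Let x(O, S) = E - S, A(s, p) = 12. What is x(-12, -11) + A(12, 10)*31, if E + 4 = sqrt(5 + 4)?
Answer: 382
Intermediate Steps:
E = -1 (E = -4 + sqrt(5 + 4) = -4 + sqrt(9) = -4 + 3 = -1)
x(O, S) = -1 - S
x(-12, -11) + A(12, 10)*31 = (-1 - 1*(-11)) + 12*31 = (-1 + 11) + 372 = 10 + 372 = 382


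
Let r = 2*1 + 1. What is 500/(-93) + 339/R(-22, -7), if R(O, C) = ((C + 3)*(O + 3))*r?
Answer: -27491/7068 ≈ -3.8895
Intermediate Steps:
r = 3 (r = 2 + 1 = 3)
R(O, C) = 3*(3 + C)*(3 + O) (R(O, C) = ((C + 3)*(O + 3))*3 = ((3 + C)*(3 + O))*3 = 3*(3 + C)*(3 + O))
500/(-93) + 339/R(-22, -7) = 500/(-93) + 339/(27 + 9*(-7) + 9*(-22) + 3*(-7)*(-22)) = 500*(-1/93) + 339/(27 - 63 - 198 + 462) = -500/93 + 339/228 = -500/93 + 339*(1/228) = -500/93 + 113/76 = -27491/7068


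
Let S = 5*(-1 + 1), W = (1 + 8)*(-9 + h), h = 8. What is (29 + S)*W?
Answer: -261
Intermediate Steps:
W = -9 (W = (1 + 8)*(-9 + 8) = 9*(-1) = -9)
S = 0 (S = 5*0 = 0)
(29 + S)*W = (29 + 0)*(-9) = 29*(-9) = -261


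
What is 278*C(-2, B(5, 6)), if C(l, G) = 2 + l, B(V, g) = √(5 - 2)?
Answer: 0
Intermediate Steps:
B(V, g) = √3
278*C(-2, B(5, 6)) = 278*(2 - 2) = 278*0 = 0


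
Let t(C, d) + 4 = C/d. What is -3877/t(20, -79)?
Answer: 306283/336 ≈ 911.56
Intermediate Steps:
t(C, d) = -4 + C/d
-3877/t(20, -79) = -3877/(-4 + 20/(-79)) = -3877/(-4 + 20*(-1/79)) = -3877/(-4 - 20/79) = -3877/(-336/79) = -3877*(-79/336) = 306283/336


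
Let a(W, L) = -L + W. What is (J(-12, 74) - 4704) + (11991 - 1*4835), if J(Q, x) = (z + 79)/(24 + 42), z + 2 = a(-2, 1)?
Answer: 80953/33 ≈ 2453.1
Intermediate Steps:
a(W, L) = W - L
z = -5 (z = -2 + (-2 - 1*1) = -2 + (-2 - 1) = -2 - 3 = -5)
J(Q, x) = 37/33 (J(Q, x) = (-5 + 79)/(24 + 42) = 74/66 = 74*(1/66) = 37/33)
(J(-12, 74) - 4704) + (11991 - 1*4835) = (37/33 - 4704) + (11991 - 1*4835) = -155195/33 + (11991 - 4835) = -155195/33 + 7156 = 80953/33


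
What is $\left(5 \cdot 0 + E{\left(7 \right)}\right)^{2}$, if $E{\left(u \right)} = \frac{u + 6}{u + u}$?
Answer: $\frac{169}{196} \approx 0.86224$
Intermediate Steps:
$E{\left(u \right)} = \frac{6 + u}{2 u}$
$\left(5 \cdot 0 + E{\left(7 \right)}\right)^{2} = \left(5 \cdot 0 + \frac{6 + 7}{2 \cdot 7}\right)^{2} = \left(0 + \frac{1}{2} \cdot \frac{1}{7} \cdot 13\right)^{2} = \left(0 + \frac{13}{14}\right)^{2} = \left(\frac{13}{14}\right)^{2} = \frac{169}{196}$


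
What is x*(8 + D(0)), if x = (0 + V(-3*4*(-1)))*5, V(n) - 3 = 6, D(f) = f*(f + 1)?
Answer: 360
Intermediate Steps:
D(f) = f*(1 + f)
V(n) = 9 (V(n) = 3 + 6 = 9)
x = 45 (x = (0 + 9)*5 = 9*5 = 45)
x*(8 + D(0)) = 45*(8 + 0*(1 + 0)) = 45*(8 + 0*1) = 45*(8 + 0) = 45*8 = 360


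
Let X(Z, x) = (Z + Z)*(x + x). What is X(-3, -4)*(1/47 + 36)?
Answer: 81264/47 ≈ 1729.0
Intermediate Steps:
X(Z, x) = 4*Z*x (X(Z, x) = (2*Z)*(2*x) = 4*Z*x)
X(-3, -4)*(1/47 + 36) = (4*(-3)*(-4))*(1/47 + 36) = 48*(1/47 + 36) = 48*(1693/47) = 81264/47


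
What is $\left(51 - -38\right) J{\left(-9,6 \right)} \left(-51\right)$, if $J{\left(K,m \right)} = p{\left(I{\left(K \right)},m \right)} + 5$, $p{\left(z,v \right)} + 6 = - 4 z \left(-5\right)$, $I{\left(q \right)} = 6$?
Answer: $-540141$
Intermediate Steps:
$p{\left(z,v \right)} = -6 + 20 z$ ($p{\left(z,v \right)} = -6 + - 4 z \left(-5\right) = -6 + 20 z$)
$J{\left(K,m \right)} = 119$ ($J{\left(K,m \right)} = \left(-6 + 20 \cdot 6\right) + 5 = \left(-6 + 120\right) + 5 = 114 + 5 = 119$)
$\left(51 - -38\right) J{\left(-9,6 \right)} \left(-51\right) = \left(51 - -38\right) 119 \left(-51\right) = \left(51 + 38\right) 119 \left(-51\right) = 89 \cdot 119 \left(-51\right) = 10591 \left(-51\right) = -540141$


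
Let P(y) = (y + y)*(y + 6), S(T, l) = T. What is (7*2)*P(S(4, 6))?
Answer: 1120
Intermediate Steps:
P(y) = 2*y*(6 + y) (P(y) = (2*y)*(6 + y) = 2*y*(6 + y))
(7*2)*P(S(4, 6)) = (7*2)*(2*4*(6 + 4)) = 14*(2*4*10) = 14*80 = 1120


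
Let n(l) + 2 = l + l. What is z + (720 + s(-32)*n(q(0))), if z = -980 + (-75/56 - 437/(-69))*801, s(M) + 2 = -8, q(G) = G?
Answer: 210573/56 ≈ 3760.2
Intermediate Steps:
n(l) = -2 + 2*l (n(l) = -2 + (l + l) = -2 + 2*l)
s(M) = -10 (s(M) = -2 - 8 = -10)
z = 169133/56 (z = -980 + (-75*1/56 - 437*(-1/69))*801 = -980 + (-75/56 + 19/3)*801 = -980 + (839/168)*801 = -980 + 224013/56 = 169133/56 ≈ 3020.2)
z + (720 + s(-32)*n(q(0))) = 169133/56 + (720 - 10*(-2 + 2*0)) = 169133/56 + (720 - 10*(-2 + 0)) = 169133/56 + (720 - 10*(-2)) = 169133/56 + (720 + 20) = 169133/56 + 740 = 210573/56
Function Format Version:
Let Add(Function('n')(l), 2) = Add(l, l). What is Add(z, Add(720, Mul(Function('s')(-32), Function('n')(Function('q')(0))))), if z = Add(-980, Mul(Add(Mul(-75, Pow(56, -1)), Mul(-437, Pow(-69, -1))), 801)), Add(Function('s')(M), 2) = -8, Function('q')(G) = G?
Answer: Rational(210573, 56) ≈ 3760.2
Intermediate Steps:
Function('n')(l) = Add(-2, Mul(2, l)) (Function('n')(l) = Add(-2, Add(l, l)) = Add(-2, Mul(2, l)))
Function('s')(M) = -10 (Function('s')(M) = Add(-2, -8) = -10)
z = Rational(169133, 56) (z = Add(-980, Mul(Add(Mul(-75, Rational(1, 56)), Mul(-437, Rational(-1, 69))), 801)) = Add(-980, Mul(Add(Rational(-75, 56), Rational(19, 3)), 801)) = Add(-980, Mul(Rational(839, 168), 801)) = Add(-980, Rational(224013, 56)) = Rational(169133, 56) ≈ 3020.2)
Add(z, Add(720, Mul(Function('s')(-32), Function('n')(Function('q')(0))))) = Add(Rational(169133, 56), Add(720, Mul(-10, Add(-2, Mul(2, 0))))) = Add(Rational(169133, 56), Add(720, Mul(-10, Add(-2, 0)))) = Add(Rational(169133, 56), Add(720, Mul(-10, -2))) = Add(Rational(169133, 56), Add(720, 20)) = Add(Rational(169133, 56), 740) = Rational(210573, 56)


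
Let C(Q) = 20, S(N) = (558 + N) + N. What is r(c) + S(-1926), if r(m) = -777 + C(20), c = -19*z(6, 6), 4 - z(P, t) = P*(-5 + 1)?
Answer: -4051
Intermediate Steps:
S(N) = 558 + 2*N
z(P, t) = 4 + 4*P (z(P, t) = 4 - P*(-5 + 1) = 4 - P*(-4) = 4 - (-4)*P = 4 + 4*P)
c = -532 (c = -19*(4 + 4*6) = -19*(4 + 24) = -19*28 = -532)
r(m) = -757 (r(m) = -777 + 20 = -757)
r(c) + S(-1926) = -757 + (558 + 2*(-1926)) = -757 + (558 - 3852) = -757 - 3294 = -4051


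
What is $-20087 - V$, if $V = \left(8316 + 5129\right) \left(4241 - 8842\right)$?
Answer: $61840358$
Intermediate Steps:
$V = -61860445$ ($V = 13445 \left(-4601\right) = -61860445$)
$-20087 - V = -20087 - -61860445 = -20087 + 61860445 = 61840358$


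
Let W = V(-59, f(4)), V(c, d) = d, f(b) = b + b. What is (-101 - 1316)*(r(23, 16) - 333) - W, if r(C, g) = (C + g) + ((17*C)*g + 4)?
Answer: -8453830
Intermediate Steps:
f(b) = 2*b
r(C, g) = 4 + C + g + 17*C*g (r(C, g) = (C + g) + (17*C*g + 4) = (C + g) + (4 + 17*C*g) = 4 + C + g + 17*C*g)
W = 8 (W = 2*4 = 8)
(-101 - 1316)*(r(23, 16) - 333) - W = (-101 - 1316)*((4 + 23 + 16 + 17*23*16) - 333) - 1*8 = -1417*((4 + 23 + 16 + 6256) - 333) - 8 = -1417*(6299 - 333) - 8 = -1417*5966 - 8 = -8453822 - 8 = -8453830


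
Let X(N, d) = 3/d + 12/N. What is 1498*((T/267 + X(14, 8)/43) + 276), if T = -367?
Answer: 18894597461/45924 ≈ 4.1143e+5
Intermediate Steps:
1498*((T/267 + X(14, 8)/43) + 276) = 1498*((-367/267 + (3/8 + 12/14)/43) + 276) = 1498*((-367*1/267 + (3*(⅛) + 12*(1/14))*(1/43)) + 276) = 1498*((-367/267 + (3/8 + 6/7)*(1/43)) + 276) = 1498*((-367/267 + (69/56)*(1/43)) + 276) = 1498*((-367/267 + 69/2408) + 276) = 1498*(-865313/642936 + 276) = 1498*(176585023/642936) = 18894597461/45924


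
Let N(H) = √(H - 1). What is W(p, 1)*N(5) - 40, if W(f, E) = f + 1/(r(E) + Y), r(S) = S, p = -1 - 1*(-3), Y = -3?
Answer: -37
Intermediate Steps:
p = 2 (p = -1 + 3 = 2)
N(H) = √(-1 + H)
W(f, E) = f + 1/(-3 + E) (W(f, E) = f + 1/(E - 3) = f + 1/(-3 + E))
W(p, 1)*N(5) - 40 = ((1 - 3*2 + 1*2)/(-3 + 1))*√(-1 + 5) - 40 = ((1 - 6 + 2)/(-2))*√4 - 40 = -½*(-3)*2 - 40 = (3/2)*2 - 40 = 3 - 40 = -37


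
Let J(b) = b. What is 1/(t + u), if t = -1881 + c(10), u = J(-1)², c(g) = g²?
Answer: -1/1780 ≈ -0.00056180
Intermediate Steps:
u = 1 (u = (-1)² = 1)
t = -1781 (t = -1881 + 10² = -1881 + 100 = -1781)
1/(t + u) = 1/(-1781 + 1) = 1/(-1780) = -1/1780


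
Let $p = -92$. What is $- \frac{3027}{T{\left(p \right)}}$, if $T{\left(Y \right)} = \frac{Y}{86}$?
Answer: $\frac{130161}{46} \approx 2829.6$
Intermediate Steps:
$T{\left(Y \right)} = \frac{Y}{86}$ ($T{\left(Y \right)} = Y \frac{1}{86} = \frac{Y}{86}$)
$- \frac{3027}{T{\left(p \right)}} = - \frac{3027}{\frac{1}{86} \left(-92\right)} = - \frac{3027}{- \frac{46}{43}} = \left(-3027\right) \left(- \frac{43}{46}\right) = \frac{130161}{46}$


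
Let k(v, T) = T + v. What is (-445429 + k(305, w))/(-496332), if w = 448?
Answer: 111169/124083 ≈ 0.89592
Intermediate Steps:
(-445429 + k(305, w))/(-496332) = (-445429 + (448 + 305))/(-496332) = (-445429 + 753)*(-1/496332) = -444676*(-1/496332) = 111169/124083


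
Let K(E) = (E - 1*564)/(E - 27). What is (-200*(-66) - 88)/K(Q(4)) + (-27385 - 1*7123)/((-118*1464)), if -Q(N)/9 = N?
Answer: 1486703447/1079700 ≈ 1377.0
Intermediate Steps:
Q(N) = -9*N
K(E) = (-564 + E)/(-27 + E) (K(E) = (E - 564)/(-27 + E) = (-564 + E)/(-27 + E))
(-200*(-66) - 88)/K(Q(4)) + (-27385 - 1*7123)/((-118*1464)) = (-200*(-66) - 88)/(((-564 - 9*4)/(-27 - 9*4))) + (-27385 - 1*7123)/((-118*1464)) = (13200 - 88)/(((-564 - 36)/(-27 - 36))) + (-27385 - 7123)/(-172752) = 13112/((-600/(-63))) - 34508*(-1/172752) = 13112/((-1/63*(-600))) + 8627/43188 = 13112/(200/21) + 8627/43188 = 13112*(21/200) + 8627/43188 = 34419/25 + 8627/43188 = 1486703447/1079700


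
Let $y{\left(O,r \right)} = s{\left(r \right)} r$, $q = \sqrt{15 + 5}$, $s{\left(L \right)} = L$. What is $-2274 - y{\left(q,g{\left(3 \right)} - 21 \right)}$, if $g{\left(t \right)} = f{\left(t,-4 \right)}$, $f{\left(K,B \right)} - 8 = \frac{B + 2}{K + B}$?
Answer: $-2395$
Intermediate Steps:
$f{\left(K,B \right)} = 8 + \frac{2 + B}{B + K}$ ($f{\left(K,B \right)} = 8 + \frac{B + 2}{K + B} = 8 + \frac{2 + B}{B + K}$)
$g{\left(t \right)} = \frac{-34 + 8 t}{-4 + t}$ ($g{\left(t \right)} = \frac{2 + 8 t + 9 \left(-4\right)}{-4 + t} = \frac{2 + 8 t - 36}{-4 + t} = \frac{-34 + 8 t}{-4 + t}$)
$q = 2 \sqrt{5}$ ($q = \sqrt{20} = 2 \sqrt{5} \approx 4.4721$)
$y{\left(O,r \right)} = r^{2}$ ($y{\left(O,r \right)} = r r = r^{2}$)
$-2274 - y{\left(q,g{\left(3 \right)} - 21 \right)} = -2274 - \left(\frac{2 \left(-17 + 4 \cdot 3\right)}{-4 + 3} - 21\right)^{2} = -2274 - \left(\frac{2 \left(-17 + 12\right)}{-1} - 21\right)^{2} = -2274 - \left(2 \left(-1\right) \left(-5\right) - 21\right)^{2} = -2274 - \left(10 - 21\right)^{2} = -2274 - \left(-11\right)^{2} = -2274 - 121 = -2395$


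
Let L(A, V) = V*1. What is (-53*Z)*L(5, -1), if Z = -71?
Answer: -3763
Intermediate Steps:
L(A, V) = V
(-53*Z)*L(5, -1) = -53*(-71)*(-1) = 3763*(-1) = -3763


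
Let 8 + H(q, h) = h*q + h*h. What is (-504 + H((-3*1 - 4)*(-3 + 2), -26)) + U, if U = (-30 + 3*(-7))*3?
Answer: -171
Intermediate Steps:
H(q, h) = -8 + h² + h*q (H(q, h) = -8 + (h*q + h*h) = -8 + (h*q + h²) = -8 + (h² + h*q) = -8 + h² + h*q)
U = -153 (U = (-30 - 21)*3 = -51*3 = -153)
(-504 + H((-3*1 - 4)*(-3 + 2), -26)) + U = (-504 + (-8 + (-26)² - 26*(-3*1 - 4)*(-3 + 2))) - 153 = (-504 + (-8 + 676 - 26*(-3 - 4)*(-1))) - 153 = (-504 + (-8 + 676 - (-182)*(-1))) - 153 = (-504 + (-8 + 676 - 26*7)) - 153 = (-504 + (-8 + 676 - 182)) - 153 = (-504 + 486) - 153 = -18 - 153 = -171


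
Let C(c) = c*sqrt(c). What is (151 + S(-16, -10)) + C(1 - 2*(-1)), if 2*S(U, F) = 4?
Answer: 153 + 3*sqrt(3) ≈ 158.20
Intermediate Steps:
S(U, F) = 2 (S(U, F) = (1/2)*4 = 2)
C(c) = c**(3/2)
(151 + S(-16, -10)) + C(1 - 2*(-1)) = (151 + 2) + (1 - 2*(-1))**(3/2) = 153 + (1 + 2)**(3/2) = 153 + 3**(3/2) = 153 + 3*sqrt(3)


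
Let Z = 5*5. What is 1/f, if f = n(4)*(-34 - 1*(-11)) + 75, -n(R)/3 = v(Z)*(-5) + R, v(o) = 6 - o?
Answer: 1/6906 ≈ 0.00014480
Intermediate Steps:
Z = 25
n(R) = -285 - 3*R (n(R) = -3*((6 - 1*25)*(-5) + R) = -3*((6 - 25)*(-5) + R) = -3*(-19*(-5) + R) = -3*(95 + R) = -285 - 3*R)
f = 6906 (f = (-285 - 3*4)*(-34 - 1*(-11)) + 75 = (-285 - 12)*(-34 + 11) + 75 = -297*(-23) + 75 = 6831 + 75 = 6906)
1/f = 1/6906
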